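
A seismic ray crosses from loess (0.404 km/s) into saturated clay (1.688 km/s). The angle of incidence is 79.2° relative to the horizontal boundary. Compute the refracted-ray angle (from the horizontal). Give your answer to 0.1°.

38.5°

Angle from the normal: 90° − 79.2° = 10.8°.
Snell's law: sin θ₂ = (V₂/V₁)·sin θ₁ = (1.688/0.404)·sin 10.8° = 0.7829.
θ₂ = arcsin 0.7829 = 51.53° from the normal.
From the interface: 90° − 51.53° = 38.47°.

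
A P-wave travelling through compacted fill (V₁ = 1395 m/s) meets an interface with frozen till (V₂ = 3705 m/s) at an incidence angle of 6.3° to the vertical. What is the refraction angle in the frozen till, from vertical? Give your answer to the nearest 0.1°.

16.9°

sin θ₁/V₁ = sin θ₂/V₂ ⇒ sin θ₂ = 3705·sin 6.3°/1395 = 3705·0.1097/1395 = 0.2914.
θ₂ = arcsin 0.2914 = 16.94° from the normal.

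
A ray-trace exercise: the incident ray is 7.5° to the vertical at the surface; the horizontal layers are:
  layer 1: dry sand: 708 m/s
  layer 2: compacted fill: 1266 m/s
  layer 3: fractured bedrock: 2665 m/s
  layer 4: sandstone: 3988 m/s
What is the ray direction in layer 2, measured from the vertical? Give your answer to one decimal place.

13.5°

Ray parameter p = sin 7.5° / 708 = 1.8436e-04 s/m.
sin θ_2 = p·V_2 = 1.8436e-04 × 1266 = 0.2334.
θ_2 = arcsin 0.2334 = 13.50°.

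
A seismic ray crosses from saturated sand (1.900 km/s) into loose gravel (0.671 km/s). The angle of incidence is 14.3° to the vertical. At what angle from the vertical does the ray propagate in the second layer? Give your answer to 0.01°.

5.00°

Snell's law: sin θ₂ = (V₂/V₁)·sin θ₁ = (0.671/1.900)·sin 14.3° = 0.0872.
θ₂ = arcsin 0.0872 = 5.00° from the normal.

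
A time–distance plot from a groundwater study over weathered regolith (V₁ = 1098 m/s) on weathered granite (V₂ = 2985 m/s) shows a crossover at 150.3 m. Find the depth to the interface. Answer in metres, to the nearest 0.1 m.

51.1 m

h = (x_cross/2)·√((V₂−V₁)/(V₂+V₁)).
(V₂−V₁)/(V₂+V₁) = (2985−1098)/(2985+1098) = 0.4622; √ = 0.6798.
h = (150.3/2)·0.6798 = 51.09 m.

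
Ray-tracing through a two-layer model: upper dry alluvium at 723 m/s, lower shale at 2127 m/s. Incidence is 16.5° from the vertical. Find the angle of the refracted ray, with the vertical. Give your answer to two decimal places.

56.67°

sin θ₁/V₁ = sin θ₂/V₂ ⇒ sin θ₂ = 2127·sin 16.5°/723 = 2127·0.2840/723 = 0.8355.
θ₂ = arcsin 0.8355 = 56.67° from the normal.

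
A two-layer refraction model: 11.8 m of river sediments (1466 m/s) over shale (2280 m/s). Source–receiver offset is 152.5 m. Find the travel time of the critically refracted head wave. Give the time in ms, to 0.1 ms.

79.2 ms

θ_c = arcsin(V₁/V₂) = arcsin(1466/2280) = 40.01°, cos θ_c = 0.7659.
Intercept time tᵢ = 2h cos θ_c / V₁ = 2·11.8·0.7659/1466 = 0.01233 s.
t = x/V₂ + tᵢ = 152.5/2280 + 0.01233 = 0.07922 s.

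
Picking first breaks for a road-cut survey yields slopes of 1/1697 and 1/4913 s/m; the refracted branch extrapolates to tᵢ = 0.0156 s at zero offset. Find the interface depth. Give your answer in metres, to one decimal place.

θ_c = arcsin(1697/4913) = 20.21°; cos θ_c = 0.9385.
tᵢ = 2h cos θ_c/V₁ ⇒ h = tᵢ·V₁/(2 cos θ_c) = 0.0156·1697/(2·0.9385) = 14.10 m.

14.1 m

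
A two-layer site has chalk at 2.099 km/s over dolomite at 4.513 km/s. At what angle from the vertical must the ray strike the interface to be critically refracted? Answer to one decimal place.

27.7°

Critical incidence: sin θ_c = V₁/V₂ = 2.099/4.513 = 0.4651.
θ_c = arcsin 0.4651 = 27.72°.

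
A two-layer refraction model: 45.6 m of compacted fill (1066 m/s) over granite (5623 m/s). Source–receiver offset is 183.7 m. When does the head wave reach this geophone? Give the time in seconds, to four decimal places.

t = x/V₂ + 2h·√(V₂²−V₁²)/(V₁V₂).
√(V₂²−V₁²) = √(5623²−1066²) = 5521.0 m/s; delay term = 2·45.6·5521.0/(1066·5623) = 0.08400 s.
t = 183.7/5623 + 0.08400 = 0.11667 s.

0.1167 s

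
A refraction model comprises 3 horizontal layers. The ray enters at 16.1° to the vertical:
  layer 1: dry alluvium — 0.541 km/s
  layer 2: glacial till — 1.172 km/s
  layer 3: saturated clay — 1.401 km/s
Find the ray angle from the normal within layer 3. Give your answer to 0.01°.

Snell's law across each interface conserves sin θ / V, so sin θ_3 = V_3·sin θ₁/V₁.
sin θ_3 = 1.401 × sin 16.1° / 0.541 = 0.7181.
θ_3 = arcsin 0.7181 = 45.90°.

45.90°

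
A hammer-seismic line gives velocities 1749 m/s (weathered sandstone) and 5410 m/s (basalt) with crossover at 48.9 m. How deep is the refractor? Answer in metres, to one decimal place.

17.5 m

h = (x_cross/2)·√((V₂−V₁)/(V₂+V₁)).
(V₂−V₁)/(V₂+V₁) = (5410−1749)/(5410+1749) = 0.5114; √ = 0.7151.
h = (48.9/2)·0.7151 = 17.48 m.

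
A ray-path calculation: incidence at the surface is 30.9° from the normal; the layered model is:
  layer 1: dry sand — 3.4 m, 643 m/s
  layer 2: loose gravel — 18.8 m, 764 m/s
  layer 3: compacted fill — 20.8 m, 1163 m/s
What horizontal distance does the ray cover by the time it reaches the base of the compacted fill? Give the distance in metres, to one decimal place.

68.7 m

p = sin θ₁/V₁ = sin 30.9°/643 = 7.9866e-04 s/m is conserved through the stack.
Layer 1: θ = 30.90°; offset = 3.4·tan 30.90° = 2.035 m.
Layer 2: sin θ = p·764 = 0.6102 → θ = 37.60°; offset = 18.8·tan 37.60° = 14.479 m.
Layer 3: sin θ = p·1163 = 0.9288 → θ = 68.26°; offset = 20.8·tan 68.26° = 52.151 m.
Σ offsets = 68.665 m.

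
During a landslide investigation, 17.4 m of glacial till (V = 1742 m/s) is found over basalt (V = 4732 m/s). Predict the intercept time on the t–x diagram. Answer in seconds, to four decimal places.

tᵢ = 2h·√(V₂²−V₁²)/(V₁V₂).
√(V₂²−V₁²) = √(4732²−1742²) = 4399.7 m/s.
tᵢ = 2·17.4·4399.7/(1742·4732) = 0.01857 s.

0.0186 s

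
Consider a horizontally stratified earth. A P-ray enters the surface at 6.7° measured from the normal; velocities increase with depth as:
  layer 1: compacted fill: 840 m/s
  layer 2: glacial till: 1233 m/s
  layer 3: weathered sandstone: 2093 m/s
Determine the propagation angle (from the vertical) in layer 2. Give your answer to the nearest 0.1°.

9.9°

Ray parameter p = sin 6.7° / 840 = 1.3889e-04 s/m.
sin θ_2 = p·V_2 = 1.3889e-04 × 1233 = 0.1713.
θ_2 = 9.86° from the vertical.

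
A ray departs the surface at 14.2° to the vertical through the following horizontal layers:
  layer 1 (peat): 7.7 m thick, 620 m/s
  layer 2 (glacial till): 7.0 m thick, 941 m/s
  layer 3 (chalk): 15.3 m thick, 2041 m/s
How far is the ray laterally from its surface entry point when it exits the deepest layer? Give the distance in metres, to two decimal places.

25.70 m

Apply Snell's law at each interface; in layer i the horizontal offset is hᵢ·tan θᵢ.
Layer 1: θ = 14.20°; offset = 7.7·tan 14.20° = 1.9484 m.
Layer 2: sin θ = 941·sin 14.2°/620 = 0.3723, θ = 21.86°; offset = 7.0·tan 21.86° = 2.8081 m.
Layer 3: sin θ = 2041·sin 14.2°/620 = 0.8075, θ = 53.86°; offset = 15.3·tan 53.86° = 20.9476 m.
Summing the layer offsets gives 25.7041 m.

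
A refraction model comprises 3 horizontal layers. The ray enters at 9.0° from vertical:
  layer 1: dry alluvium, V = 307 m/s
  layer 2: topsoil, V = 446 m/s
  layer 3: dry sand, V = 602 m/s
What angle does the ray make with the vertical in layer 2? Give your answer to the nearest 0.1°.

13.1°

Ray parameter p = sin 9.0° / 307 = 5.0956e-04 s/m.
sin θ_2 = p·V_2 = 5.0956e-04 × 446 = 0.2273.
θ_2 = 13.14° from the vertical.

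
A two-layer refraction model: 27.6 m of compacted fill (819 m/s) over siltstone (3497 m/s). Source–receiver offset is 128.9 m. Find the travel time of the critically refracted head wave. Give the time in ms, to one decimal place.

θ_c = arcsin(V₁/V₂) = arcsin(819/3497) = 13.54°, cos θ_c = 0.9722.
Intercept time tᵢ = 2h cos θ_c / V₁ = 2·27.6·0.9722/819 = 0.06552 s.
t = x/V₂ + tᵢ = 128.9/3497 + 0.06552 = 0.10238 s.

102.4 ms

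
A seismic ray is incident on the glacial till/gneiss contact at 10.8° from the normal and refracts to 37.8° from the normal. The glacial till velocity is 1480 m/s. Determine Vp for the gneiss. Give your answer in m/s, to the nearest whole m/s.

Snell's law: sin 10.8°/V₁ = sin 37.8°/V₂.
V₂ = V₁·sin 37.8°/sin 10.8° = 1480 × 3.2709 = 4840.94 m/s.

4841 m/s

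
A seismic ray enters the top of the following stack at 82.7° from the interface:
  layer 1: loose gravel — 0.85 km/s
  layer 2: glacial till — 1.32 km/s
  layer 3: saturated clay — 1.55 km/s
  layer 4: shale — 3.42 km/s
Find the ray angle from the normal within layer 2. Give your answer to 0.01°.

From the normal: θ₁ = 90° − 82.7° = 7.3°.
Snell's law across each interface conserves sin θ / V, so sin θ_2 = V_2·sin θ₁/V₁.
sin θ_2 = 1.32 × sin 7.3° / 0.85 = 0.1973.
θ_2 = 11.38° from the vertical.

11.38°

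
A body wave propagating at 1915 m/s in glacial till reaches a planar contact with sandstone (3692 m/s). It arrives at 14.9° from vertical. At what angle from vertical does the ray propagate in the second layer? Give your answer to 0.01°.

sin θ₁/V₁ = sin θ₂/V₂ ⇒ sin θ₂ = 3692·sin 14.9°/1915 = 3692·0.2571/1915 = 0.4957.
θ₂ = sin⁻¹(0.4957) = 29.72° (from vertical).

29.72°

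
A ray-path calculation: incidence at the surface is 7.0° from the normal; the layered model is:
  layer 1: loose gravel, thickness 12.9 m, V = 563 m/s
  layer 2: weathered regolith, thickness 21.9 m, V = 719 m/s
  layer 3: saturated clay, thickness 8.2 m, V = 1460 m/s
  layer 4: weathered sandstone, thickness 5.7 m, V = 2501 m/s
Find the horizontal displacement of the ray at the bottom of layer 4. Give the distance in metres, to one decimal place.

Ray parameter p = sin 7.0° / 563 m/s = 2.1646e-04 s/m.
Layer 1: θ = 7.00°; offset = 12.9·tan 7.00° = 1.584 m.
Layer 2: sin θ = p·719 = 0.1556 → θ = 8.95°; offset = 21.9·tan 8.95° = 3.451 m.
Layer 3: sin θ = p·1460 = 0.3160 → θ = 18.42°; offset = 8.2·tan 18.42° = 2.732 m.
Layer 4: sin θ = p·2501 = 0.5414 → θ = 32.78°; offset = 5.7·tan 32.78° = 3.670 m.
Σ offsets = 11.436 m.

11.4 m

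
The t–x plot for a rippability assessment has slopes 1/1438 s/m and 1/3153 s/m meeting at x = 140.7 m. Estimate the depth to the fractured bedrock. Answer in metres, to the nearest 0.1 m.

43.0 m

h = (x_cross/2)·√((V₂−V₁)/(V₂+V₁)).
(V₂−V₁)/(V₂+V₁) = (3153−1438)/(3153+1438) = 0.3736; √ = 0.6112.
h = (140.7/2)·0.6112 = 43.00 m.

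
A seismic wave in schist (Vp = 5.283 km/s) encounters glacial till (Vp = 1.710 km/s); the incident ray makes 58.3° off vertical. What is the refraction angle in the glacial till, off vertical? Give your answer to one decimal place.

Snell's law: sin θ₂ = (V₂/V₁)·sin θ₁ = (1.710/5.283)·sin 58.3° = 0.2754.
θ₂ = sin⁻¹(0.2754) = 15.99° (from vertical).

16.0°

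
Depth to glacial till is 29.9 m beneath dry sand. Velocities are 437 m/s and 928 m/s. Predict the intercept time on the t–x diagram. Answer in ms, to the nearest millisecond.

θ_c = arcsin(V₁/V₂) = arcsin(437/928) = 28.09°; cos θ_c = 0.8822.
tᵢ = 2h·cos θ_c / V₁ = 2·29.9·0.8822 / 437 = 0.12072 s.

121 ms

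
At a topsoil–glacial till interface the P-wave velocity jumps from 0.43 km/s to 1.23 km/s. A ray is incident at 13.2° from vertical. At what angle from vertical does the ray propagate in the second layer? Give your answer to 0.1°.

Snell's law: sin θ₂ = (V₂/V₁)·sin θ₁ = (1.23/0.43)·sin 13.2° = 0.6532.
θ₂ = arcsin 0.6532 = 40.78° from the normal.

40.8°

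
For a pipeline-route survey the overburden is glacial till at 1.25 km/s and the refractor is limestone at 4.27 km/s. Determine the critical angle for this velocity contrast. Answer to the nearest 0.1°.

17.0°

Critical incidence: sin θ_c = V₁/V₂ = 1.25/4.27 = 0.2927.
θ_c = arcsin 0.2927 = 17.02°.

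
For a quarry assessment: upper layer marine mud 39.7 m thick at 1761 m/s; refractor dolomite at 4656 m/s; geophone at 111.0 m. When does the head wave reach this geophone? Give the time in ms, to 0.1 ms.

t = x/V₂ + 2h·√(V₂²−V₁²)/(V₁V₂).
√(V₂²−V₁²) = √(4656²−1761²) = 4310.1 m/s; delay term = 2·39.7·4310.1/(1761·4656) = 0.04174 s.
t = 111.0/4656 + 0.04174 = 0.06558 s.

65.6 ms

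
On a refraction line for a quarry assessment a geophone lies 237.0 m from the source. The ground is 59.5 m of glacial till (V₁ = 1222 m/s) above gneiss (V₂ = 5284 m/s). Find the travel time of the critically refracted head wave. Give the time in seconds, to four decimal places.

0.1396 s

θ_c = arcsin(V₁/V₂) = arcsin(1222/5284) = 13.37°, cos θ_c = 0.9729.
Intercept time tᵢ = 2h cos θ_c / V₁ = 2·59.5·0.9729/1222 = 0.09474 s.
t = x/V₂ + tᵢ = 237.0/5284 + 0.09474 = 0.13959 s.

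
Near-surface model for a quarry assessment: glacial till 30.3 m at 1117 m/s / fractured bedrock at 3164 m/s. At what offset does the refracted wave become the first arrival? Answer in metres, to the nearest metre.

88 m

θ_c = arcsin(1117/3164) = 20.67°, so cos θ_c = 0.9356 and tᵢ = 2h cos θ_c/V₁ = 0.0508 s.
At crossover x/V₁ = x/V₂ + tᵢ ⇒ x = tᵢ/(1/V₁ − 1/V₂) = 0.05076/(8.9526e-04 − 3.1606e-04) = 87.64 m.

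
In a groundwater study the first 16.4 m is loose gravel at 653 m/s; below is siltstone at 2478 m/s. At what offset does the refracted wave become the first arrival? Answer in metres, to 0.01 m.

θ_c = arcsin(653/2478) = 15.28°, so cos θ_c = 0.9647 and tᵢ = 2h cos θ_c/V₁ = 0.0485 s.
At crossover x/V₁ = x/V₂ + tᵢ ⇒ x = tᵢ/(1/V₁ − 1/V₂) = 0.04845/(1.5314e-03 − 4.0355e-04) = 42.96 m.

42.96 m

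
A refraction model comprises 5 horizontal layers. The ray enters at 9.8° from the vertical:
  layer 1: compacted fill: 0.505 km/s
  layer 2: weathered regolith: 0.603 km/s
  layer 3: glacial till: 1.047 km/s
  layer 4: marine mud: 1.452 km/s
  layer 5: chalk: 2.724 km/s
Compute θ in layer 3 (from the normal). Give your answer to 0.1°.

20.7°

Snell's law across each interface conserves sin θ / V, so sin θ_3 = V_3·sin θ₁/V₁.
sin θ_3 = 1.047 × sin 9.8° / 0.505 = 0.3529.
θ_3 = arcsin 0.3529 = 20.66°.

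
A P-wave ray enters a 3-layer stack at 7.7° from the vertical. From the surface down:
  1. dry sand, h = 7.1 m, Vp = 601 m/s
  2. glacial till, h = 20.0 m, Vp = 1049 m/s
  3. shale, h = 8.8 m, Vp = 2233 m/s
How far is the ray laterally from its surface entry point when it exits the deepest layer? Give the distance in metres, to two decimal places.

10.82 m

Apply Snell's law at each interface; in layer i the horizontal offset is hᵢ·tan θᵢ.
Layer 1: θ = 7.70°; offset = 7.1·tan 7.70° = 0.9600 m.
Layer 2: sin θ = 1049·sin 7.7°/601 = 0.2339, θ = 13.52°; offset = 20.0·tan 13.52° = 4.8107 m.
Layer 3: sin θ = 2233·sin 7.7°/601 = 0.4978, θ = 29.86°; offset = 8.8·tan 29.86° = 5.0512 m.
Σ offsets = 10.8219 m.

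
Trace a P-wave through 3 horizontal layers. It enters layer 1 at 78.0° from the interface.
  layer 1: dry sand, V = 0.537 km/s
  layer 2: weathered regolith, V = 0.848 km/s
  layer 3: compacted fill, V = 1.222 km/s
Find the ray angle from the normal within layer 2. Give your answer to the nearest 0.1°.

From the normal: θ₁ = 90° − 78.0° = 12.0°.
Snell's law across each interface conserves sin θ / V, so sin θ_2 = V_2·sin θ₁/V₁.
sin θ_2 = 0.848 × sin 12.0° / 0.537 = 0.3283.
θ_2 = 19.17° from the vertical.

19.2°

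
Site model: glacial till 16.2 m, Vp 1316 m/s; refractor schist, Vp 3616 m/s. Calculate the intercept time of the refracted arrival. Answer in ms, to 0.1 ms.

22.9 ms

tᵢ = 2h·√(V₂²−V₁²)/(V₁V₂).
√(V₂²−V₁²) = √(3616²−1316²) = 3368.0 m/s.
tᵢ = 2·16.2·3368.0/(1316·3616) = 0.02293 s.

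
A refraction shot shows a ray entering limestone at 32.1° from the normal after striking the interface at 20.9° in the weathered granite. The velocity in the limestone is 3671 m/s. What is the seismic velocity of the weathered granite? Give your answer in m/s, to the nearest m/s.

2464 m/s

sin 20.9° = 0.3567; sin 32.1° = 0.5314.
V₁ = V₂·(sin θ₁/sin θ₂) = 3671·(0.3567/0.5314) = 2464.41 m/s.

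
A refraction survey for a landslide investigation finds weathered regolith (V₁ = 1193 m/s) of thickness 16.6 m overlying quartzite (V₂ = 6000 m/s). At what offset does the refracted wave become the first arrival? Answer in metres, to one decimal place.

θ_c = arcsin(1193/6000) = 11.47°, so cos θ_c = 0.9800 and tᵢ = 2h cos θ_c/V₁ = 0.0273 s.
At crossover x/V₁ = x/V₂ + tᵢ ⇒ x = tᵢ/(1/V₁ − 1/V₂) = 0.02727/(8.3822e-04 − 1.6667e-04) = 40.61 m.

40.6 m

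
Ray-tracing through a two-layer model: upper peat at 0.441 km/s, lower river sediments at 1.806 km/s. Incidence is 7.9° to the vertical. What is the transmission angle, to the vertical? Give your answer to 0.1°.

Snell's law: sin θ₂ = (V₂/V₁)·sin θ₁ = (1.806/0.441)·sin 7.9° = 0.5629.
θ₂ = arcsin 0.5629 = 34.25° from the normal.

34.3°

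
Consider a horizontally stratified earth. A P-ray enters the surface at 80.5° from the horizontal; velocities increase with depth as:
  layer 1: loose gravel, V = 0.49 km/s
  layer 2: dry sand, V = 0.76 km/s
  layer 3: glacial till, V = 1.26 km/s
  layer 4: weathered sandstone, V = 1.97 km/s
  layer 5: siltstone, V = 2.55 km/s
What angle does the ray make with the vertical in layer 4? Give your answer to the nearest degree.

42°

From the normal: θ₁ = 90° − 80.5° = 9.5°.
Ray parameter p = sin 9.5° / 0.49 = 3.3683e-01 s/km.
sin θ_4 = p·V_4 = 3.3683e-01 × 1.97 = 0.6636.
θ_4 = 41.57° from the vertical.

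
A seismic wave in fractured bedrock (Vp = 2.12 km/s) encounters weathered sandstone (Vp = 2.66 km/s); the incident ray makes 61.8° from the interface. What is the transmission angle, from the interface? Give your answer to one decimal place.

53.6°

Angle from the normal: 90° − 61.8° = 28.2°.
sin θ₁/V₁ = sin θ₂/V₂ ⇒ sin θ₂ = 2.66·sin 28.2°/2.12 = 2.66·0.4726/2.12 = 0.5929.
θ₂ = arcsin 0.5929 = 36.36° from the normal.
From the interface: 90° − 36.36° = 53.64°.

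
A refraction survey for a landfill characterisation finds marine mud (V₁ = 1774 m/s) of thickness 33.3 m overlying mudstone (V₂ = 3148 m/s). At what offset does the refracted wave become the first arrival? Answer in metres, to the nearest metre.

x_cross = 2h·√((V₂+V₁)/(V₂−V₁)).
(V₂+V₁)/(V₂−V₁) = (3148+1774)/(3148−1774) = 3.5822; √ = 1.8927.
x_cross = 2·33.3·1.8927 = 126.05 m.

126 m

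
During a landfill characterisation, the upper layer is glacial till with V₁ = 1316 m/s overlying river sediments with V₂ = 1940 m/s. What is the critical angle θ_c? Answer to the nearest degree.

At critical incidence the refracted ray runs along the interface (θ₂ = 90°), so sin θ_c = V₁/V₂.
θ_c = arcsin(1316/1940) = arcsin 0.6784 = 42.71°.

43°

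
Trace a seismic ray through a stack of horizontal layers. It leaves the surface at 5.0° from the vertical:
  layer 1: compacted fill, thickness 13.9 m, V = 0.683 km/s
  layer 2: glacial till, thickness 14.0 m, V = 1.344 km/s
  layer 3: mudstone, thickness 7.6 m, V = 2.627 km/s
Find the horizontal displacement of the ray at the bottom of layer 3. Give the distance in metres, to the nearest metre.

6 m

Apply Snell's law at each interface; in layer i the horizontal offset is hᵢ·tan θᵢ.
Layer 1: θ = 5.00°; offset = 13.9·tan 5.00° = 1.216 m.
Layer 2: sin θ = 1.344·sin 5.0°/0.683 = 0.1715, θ = 9.88°; offset = 14.0·tan 9.88° = 2.437 m.
Layer 3: sin θ = 2.627·sin 5.0°/0.683 = 0.3352, θ = 19.59°; offset = 7.6·tan 19.59° = 2.704 m.
Total horizontal offset = 6.357 m.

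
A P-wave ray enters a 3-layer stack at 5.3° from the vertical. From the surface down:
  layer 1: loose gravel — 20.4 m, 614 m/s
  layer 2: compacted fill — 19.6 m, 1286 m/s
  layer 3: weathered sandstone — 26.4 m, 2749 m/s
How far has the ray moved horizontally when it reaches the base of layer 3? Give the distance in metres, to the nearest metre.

18 m

p = sin θ₁/V₁ = sin 5.3°/614 = 1.5044e-04 s/m is conserved through the stack.
Layer 1: θ = 5.30°; offset = 20.4·tan 5.30° = 1.892 m.
Layer 2: sin θ = p·1286 = 0.1935 → θ = 11.16°; offset = 19.6·tan 11.16° = 3.865 m.
Layer 3: sin θ = p·2749 = 0.4136 → θ = 24.43°; offset = 26.4·tan 24.43° = 11.992 m.
Total horizontal offset = 17.749 m.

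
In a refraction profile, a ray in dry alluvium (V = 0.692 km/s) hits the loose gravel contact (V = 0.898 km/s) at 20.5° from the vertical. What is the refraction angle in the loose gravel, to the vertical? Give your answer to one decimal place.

Snell's law: sin θ₂ = (V₂/V₁)·sin θ₁ = (0.898/0.692)·sin 20.5° = 0.4545.
θ₂ = arcsin 0.4545 = 27.03° from the normal.

27.0°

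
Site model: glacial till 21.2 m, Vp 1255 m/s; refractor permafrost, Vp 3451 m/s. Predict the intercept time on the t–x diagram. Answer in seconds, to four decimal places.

0.0315 s

tᵢ = 2h·√(V₂²−V₁²)/(V₁V₂).
√(V₂²−V₁²) = √(3451²−1255²) = 3214.7 m/s.
tᵢ = 2·21.2·3214.7/(1255·3451) = 0.03147 s.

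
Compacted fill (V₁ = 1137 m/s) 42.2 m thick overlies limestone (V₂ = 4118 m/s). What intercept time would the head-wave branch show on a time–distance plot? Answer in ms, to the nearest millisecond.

71 ms

θ_c = arcsin(V₁/V₂) = arcsin(1137/4118) = 16.03°; cos θ_c = 0.9611.
tᵢ = 2h·cos θ_c / V₁ = 2·42.2·0.9611 / 1137 = 0.07134 s.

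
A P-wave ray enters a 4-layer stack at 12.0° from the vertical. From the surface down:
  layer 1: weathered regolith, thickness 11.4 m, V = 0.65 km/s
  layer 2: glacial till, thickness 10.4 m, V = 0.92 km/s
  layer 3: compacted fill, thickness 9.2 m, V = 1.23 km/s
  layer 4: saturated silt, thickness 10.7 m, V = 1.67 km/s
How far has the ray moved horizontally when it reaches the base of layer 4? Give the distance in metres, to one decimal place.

16.3 m

Apply Snell's law at each interface; in layer i the horizontal offset is hᵢ·tan θᵢ.
Layer 1: θ = 12.00°; offset = 11.4·tan 12.00° = 2.423 m.
Layer 2: sin θ = 0.92·sin 12.0°/0.65 = 0.2943, θ = 17.11°; offset = 10.4·tan 17.11° = 3.202 m.
Layer 3: sin θ = 1.23·sin 12.0°/0.65 = 0.3934, θ = 23.17°; offset = 9.2·tan 23.17° = 3.937 m.
Layer 4: sin θ = 1.67·sin 12.0°/0.65 = 0.5342, θ = 32.29°; offset = 10.7·tan 32.29° = 6.761 m.
Σ offsets = 16.324 m.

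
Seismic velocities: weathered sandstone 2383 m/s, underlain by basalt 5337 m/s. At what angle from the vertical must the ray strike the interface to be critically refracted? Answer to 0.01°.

26.52°

Critical incidence: sin θ_c = V₁/V₂ = 2383/5337 = 0.4465.
θ_c = arcsin 0.4465 = 26.52°.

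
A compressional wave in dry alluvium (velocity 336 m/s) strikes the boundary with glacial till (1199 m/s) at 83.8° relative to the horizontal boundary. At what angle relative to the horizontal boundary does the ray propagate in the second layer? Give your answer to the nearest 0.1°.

67.3°

Convert to the normal: θ₁ = 90° − 83.8° = 6.2°.
Snell's law: sin θ₂ = (V₂/V₁)·sin θ₁ = (1199/336)·sin 6.2° = 0.3854.
θ₂ = sin⁻¹(0.3854) = 22.67° (from vertical).
From the interface: 90° − 22.67° = 67.33°.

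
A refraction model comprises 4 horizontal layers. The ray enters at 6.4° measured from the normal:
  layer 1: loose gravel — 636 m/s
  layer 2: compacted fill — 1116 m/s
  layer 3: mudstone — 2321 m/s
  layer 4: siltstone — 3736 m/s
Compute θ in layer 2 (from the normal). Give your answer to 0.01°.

11.28°

Snell's law across each interface conserves sin θ / V, so sin θ_2 = V_2·sin θ₁/V₁.
sin θ_2 = 1116 × sin 6.4° / 636 = 0.1956.
θ_2 = 11.28° from the vertical.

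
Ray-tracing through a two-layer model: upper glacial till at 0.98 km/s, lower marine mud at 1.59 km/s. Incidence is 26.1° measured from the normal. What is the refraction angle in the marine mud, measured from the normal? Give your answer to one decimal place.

sin θ₁/V₁ = sin θ₂/V₂ ⇒ sin θ₂ = 1.59·sin 26.1°/0.98 = 1.59·0.4399/0.98 = 0.7138.
θ₂ = arcsin 0.7138 = 45.54° from the normal.

45.5°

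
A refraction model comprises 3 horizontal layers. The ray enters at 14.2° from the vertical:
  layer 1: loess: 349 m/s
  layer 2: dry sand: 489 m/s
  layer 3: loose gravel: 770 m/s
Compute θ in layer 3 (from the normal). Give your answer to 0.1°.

Ray parameter p = sin 14.2° / 349 = 7.0289e-04 s/m.
sin θ_3 = p·V_3 = 7.0289e-04 × 770 = 0.5412.
θ_3 = arcsin 0.5412 = 32.77°.

32.8°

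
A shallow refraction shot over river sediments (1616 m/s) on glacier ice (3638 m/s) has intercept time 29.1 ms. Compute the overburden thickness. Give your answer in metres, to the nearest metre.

26 m

θ_c = arcsin(1616/3638) = 26.37°; cos θ_c = 0.8959.
tᵢ = 2h cos θ_c/V₁ ⇒ h = tᵢ·V₁/(2 cos θ_c) = 0.0291·1616/(2·0.8959) = 26.24 m.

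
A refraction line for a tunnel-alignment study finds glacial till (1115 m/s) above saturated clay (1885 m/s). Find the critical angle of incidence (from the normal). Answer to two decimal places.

Critical incidence: sin θ_c = V₁/V₂ = 1115/1885 = 0.5915.
θ_c = arcsin 0.5915 = 36.26°.

36.26°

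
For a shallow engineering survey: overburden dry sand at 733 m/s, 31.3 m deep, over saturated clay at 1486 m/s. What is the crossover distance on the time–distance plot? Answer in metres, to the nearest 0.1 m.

θ_c = arcsin(733/1486) = 29.56°, so cos θ_c = 0.8699 and tᵢ = 2h cos θ_c/V₁ = 0.0743 s.
At crossover x/V₁ = x/V₂ + tᵢ ⇒ x = tᵢ/(1/V₁ − 1/V₂) = 0.07429/(1.3643e-03 − 6.7295e-04) = 107.46 m.

107.5 m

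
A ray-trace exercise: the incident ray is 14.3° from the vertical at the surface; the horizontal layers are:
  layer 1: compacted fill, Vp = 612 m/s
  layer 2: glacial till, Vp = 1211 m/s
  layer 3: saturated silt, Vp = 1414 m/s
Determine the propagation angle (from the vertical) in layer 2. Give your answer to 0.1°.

29.3°

Snell's law across each interface conserves sin θ / V, so sin θ_2 = V_2·sin θ₁/V₁.
sin θ_2 = 1211 × sin 14.3° / 612 = 0.4888.
θ_2 = arcsin 0.4888 = 29.26°.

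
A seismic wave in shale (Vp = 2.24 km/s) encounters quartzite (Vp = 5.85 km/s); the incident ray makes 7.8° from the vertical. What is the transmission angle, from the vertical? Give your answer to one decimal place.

20.8°

sin θ₁/V₁ = sin θ₂/V₂ ⇒ sin θ₂ = 5.85·sin 7.8°/2.24 = 5.85·0.1357/2.24 = 0.3544.
θ₂ = arcsin 0.3544 = 20.76° from the normal.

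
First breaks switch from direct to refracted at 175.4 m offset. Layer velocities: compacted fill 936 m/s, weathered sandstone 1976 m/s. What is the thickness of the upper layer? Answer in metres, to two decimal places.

52.41 m

x_cross = 2h·√((V₂+V₁)/(V₂−V₁)) → h = x_cross / (2·√((V₂+V₁)/(V₂−V₁))).
√((V₂+V₁)/(V₂−V₁)) = √((1976+936)/(1976−936)) = 1.6733.
h = 175.4 / (2·1.6733) = 52.41 m.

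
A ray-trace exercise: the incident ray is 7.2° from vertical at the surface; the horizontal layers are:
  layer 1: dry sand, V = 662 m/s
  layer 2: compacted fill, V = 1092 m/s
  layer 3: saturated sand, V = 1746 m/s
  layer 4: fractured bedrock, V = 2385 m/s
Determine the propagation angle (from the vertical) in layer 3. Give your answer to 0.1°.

19.3°

Snell's law across each interface conserves sin θ / V, so sin θ_3 = V_3·sin θ₁/V₁.
sin θ_3 = 1746 × sin 7.2° / 662 = 0.3306.
θ_3 = 19.30° from the vertical.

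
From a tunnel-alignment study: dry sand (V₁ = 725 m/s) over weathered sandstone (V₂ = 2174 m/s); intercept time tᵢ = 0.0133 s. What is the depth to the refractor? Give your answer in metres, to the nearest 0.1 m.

5.1 m

θ_c = arcsin(725/2174) = 19.48°; cos θ_c = 0.9428.
tᵢ = 2h cos θ_c/V₁ ⇒ h = tᵢ·V₁/(2 cos θ_c) = 0.0133·725/(2·0.9428) = 5.11 m.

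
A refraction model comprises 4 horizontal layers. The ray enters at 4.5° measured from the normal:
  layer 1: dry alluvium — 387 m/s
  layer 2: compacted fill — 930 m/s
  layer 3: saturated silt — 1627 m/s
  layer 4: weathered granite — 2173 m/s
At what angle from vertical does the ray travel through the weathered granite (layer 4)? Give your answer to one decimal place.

Snell's law across each interface conserves sin θ / V, so sin θ_4 = V_4·sin θ₁/V₁.
sin θ_4 = 2173 × sin 4.5° / 387 = 0.4405.
θ_4 = 26.14° from the vertical.

26.1°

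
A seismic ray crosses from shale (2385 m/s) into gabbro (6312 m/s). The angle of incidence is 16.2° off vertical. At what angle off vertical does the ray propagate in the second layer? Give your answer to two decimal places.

47.59°

Snell's law: sin θ₂ = (V₂/V₁)·sin θ₁ = (6312/2385)·sin 16.2° = 0.7384.
θ₂ = sin⁻¹(0.7384) = 47.59° (from vertical).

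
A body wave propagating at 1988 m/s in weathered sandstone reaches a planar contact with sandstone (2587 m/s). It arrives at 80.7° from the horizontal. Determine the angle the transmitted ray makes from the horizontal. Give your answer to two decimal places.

Angle from the normal: 90° − 80.7° = 9.3°.
sin θ₁/V₁ = sin θ₂/V₂ ⇒ sin θ₂ = 2587·sin 9.3°/1988 = 2587·0.1616/1988 = 0.2103.
θ₂ = arcsin 0.2103 = 12.14° from the normal.
From the interface: 90° − 12.14° = 77.86°.

77.86°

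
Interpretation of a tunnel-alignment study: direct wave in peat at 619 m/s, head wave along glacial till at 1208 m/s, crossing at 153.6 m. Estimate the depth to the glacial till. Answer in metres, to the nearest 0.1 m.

x_cross = 2h·√((V₂+V₁)/(V₂−V₁)) → h = x_cross / (2·√((V₂+V₁)/(V₂−V₁))).
√((V₂+V₁)/(V₂−V₁)) = √((1208+619)/(1208−619)) = 1.7612.
h = 153.6 / (2·1.7612) = 43.61 m.

43.6 m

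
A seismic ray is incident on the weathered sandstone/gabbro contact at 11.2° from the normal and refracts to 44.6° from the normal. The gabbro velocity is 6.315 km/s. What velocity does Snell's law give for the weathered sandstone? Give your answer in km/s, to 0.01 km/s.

1.75 km/s

Snell's law: sin 11.2°/V₁ = sin 44.6°/V₂.
V₁ = V₂·sin 11.2°/sin 44.6° = 6.315 × 0.2766 = 1.75 km/s.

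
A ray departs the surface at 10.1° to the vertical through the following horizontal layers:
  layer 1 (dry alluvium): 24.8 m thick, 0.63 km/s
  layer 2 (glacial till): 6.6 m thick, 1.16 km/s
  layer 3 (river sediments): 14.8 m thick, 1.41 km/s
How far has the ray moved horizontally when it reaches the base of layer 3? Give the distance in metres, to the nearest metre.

Apply Snell's law at each interface; in layer i the horizontal offset is hᵢ·tan θᵢ.
Layer 1: θ = 10.10°; offset = 24.8·tan 10.10° = 4.418 m.
Layer 2: sin θ = 1.16·sin 10.1°/0.63 = 0.3229, θ = 18.84°; offset = 6.6·tan 18.84° = 2.252 m.
Layer 3: sin θ = 1.41·sin 10.1°/0.63 = 0.3925, θ = 23.11°; offset = 14.8·tan 23.11° = 6.316 m.
Total horizontal offset = 12.985 m.

13 m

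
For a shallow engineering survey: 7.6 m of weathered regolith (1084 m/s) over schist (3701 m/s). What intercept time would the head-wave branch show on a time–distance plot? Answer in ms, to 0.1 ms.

13.4 ms

tᵢ = 2h·√(V₂²−V₁²)/(V₁V₂).
√(V₂²−V₁²) = √(3701²−1084²) = 3538.7 m/s.
tᵢ = 2·7.6·3538.7/(1084·3701) = 0.01341 s.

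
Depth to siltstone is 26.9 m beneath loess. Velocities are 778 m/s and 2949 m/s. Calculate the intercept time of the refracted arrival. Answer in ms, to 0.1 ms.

θ_c = arcsin(V₁/V₂) = arcsin(778/2949) = 15.30°; cos θ_c = 0.9646.
tᵢ = 2h·cos θ_c / V₁ = 2·26.9·0.9646 / 778 = 0.06670 s.

66.7 ms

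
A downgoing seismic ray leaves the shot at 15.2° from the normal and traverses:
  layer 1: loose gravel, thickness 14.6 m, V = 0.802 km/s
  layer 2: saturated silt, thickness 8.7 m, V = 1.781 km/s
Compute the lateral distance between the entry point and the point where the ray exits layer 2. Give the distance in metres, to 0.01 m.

10.20 m

p = sin θ₁/V₁ = sin 15.2°/0.802 = 3.2692e-01 s/km is conserved through the stack.
Layer 1: θ = 15.20°; offset = 14.6·tan 15.20° = 3.9667 m.
Layer 2: sin θ = p·1.781 = 0.5822 → θ = 35.61°; offset = 8.7·tan 35.61° = 6.2305 m.
Summing the layer offsets gives 10.1973 m.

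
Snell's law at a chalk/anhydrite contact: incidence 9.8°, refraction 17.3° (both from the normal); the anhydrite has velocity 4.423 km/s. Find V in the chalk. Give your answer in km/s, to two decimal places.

sin 9.8° = 0.1702; sin 17.3° = 0.2974.
V₁ = V₂·(sin θ₁/sin θ₂) = 4.423·(0.1702/0.2974) = 2.53 km/s.

2.53 km/s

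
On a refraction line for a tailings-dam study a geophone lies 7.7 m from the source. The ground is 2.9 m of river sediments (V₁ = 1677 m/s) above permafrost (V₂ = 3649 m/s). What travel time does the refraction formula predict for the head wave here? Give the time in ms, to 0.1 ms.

t = x/V₂ + 2h·√(V₂²−V₁²)/(V₁V₂).
√(V₂²−V₁²) = √(3649²−1677²) = 3240.8 m/s; delay term = 2·2.9·3240.8/(1677·3649) = 0.00307 s.
t = 7.7/3649 + 0.00307 = 0.00518 s.

5.2 ms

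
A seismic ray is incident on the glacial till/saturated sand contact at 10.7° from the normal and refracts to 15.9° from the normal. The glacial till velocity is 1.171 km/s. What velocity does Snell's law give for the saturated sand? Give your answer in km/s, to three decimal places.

1.728 km/s

sin 10.7° = 0.1857; sin 15.9° = 0.2740.
V₂ = V₁·(sin θ₂/sin θ₁) = 1.171·(0.2740/0.1857) = 1.728 km/s.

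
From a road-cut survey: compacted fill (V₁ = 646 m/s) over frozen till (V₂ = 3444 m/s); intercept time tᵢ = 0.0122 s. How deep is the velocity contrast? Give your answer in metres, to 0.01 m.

h = tᵢ·V₁·V₂ / (2·√(V₂²−V₁²)).
√(V₂²−V₁²) = √(3444² − 646²) = 3382.9 m/s.
h = 0.0122 s × 646 × 3444 / (2 × 3382.9) = 4.01 m.

4.01 m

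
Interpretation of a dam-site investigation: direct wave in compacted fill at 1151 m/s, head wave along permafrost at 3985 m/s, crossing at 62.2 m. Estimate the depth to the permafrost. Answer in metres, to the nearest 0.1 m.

23.1 m

x_cross = 2h·√((V₂+V₁)/(V₂−V₁)) → h = x_cross / (2·√((V₂+V₁)/(V₂−V₁))).
√((V₂+V₁)/(V₂−V₁)) = √((3985+1151)/(3985−1151)) = 1.3462.
h = 62.2 / (2·1.3462) = 23.10 m.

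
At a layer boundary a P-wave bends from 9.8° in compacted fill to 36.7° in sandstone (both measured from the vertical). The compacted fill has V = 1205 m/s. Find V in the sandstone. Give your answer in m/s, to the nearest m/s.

4231 m/s

Snell's law: sin 9.8°/V₁ = sin 36.7°/V₂.
V₂ = V₁·sin 36.7°/sin 9.8° = 1205 × 3.5111 = 4230.89 m/s.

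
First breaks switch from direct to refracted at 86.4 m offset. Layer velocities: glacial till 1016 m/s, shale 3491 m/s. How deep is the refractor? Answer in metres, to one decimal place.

h = (x_cross/2)·√((V₂−V₁)/(V₂+V₁)).
(V₂−V₁)/(V₂+V₁) = (3491−1016)/(3491+1016) = 0.5491; √ = 0.7410.
h = (86.4/2)·0.7410 = 32.01 m.

32.0 m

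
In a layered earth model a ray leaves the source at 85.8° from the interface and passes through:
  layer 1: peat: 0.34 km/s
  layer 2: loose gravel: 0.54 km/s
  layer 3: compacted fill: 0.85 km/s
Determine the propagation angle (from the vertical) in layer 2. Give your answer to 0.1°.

6.7°

From the normal: θ₁ = 90° − 85.8° = 4.2°.
Snell's law across each interface conserves sin θ / V, so sin θ_2 = V_2·sin θ₁/V₁.
sin θ_2 = 0.54 × sin 4.2° / 0.34 = 0.1163.
θ_2 = 6.68° from the vertical.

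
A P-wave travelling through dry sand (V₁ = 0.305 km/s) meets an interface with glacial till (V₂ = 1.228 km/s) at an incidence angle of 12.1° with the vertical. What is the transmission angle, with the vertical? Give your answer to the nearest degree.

Snell's law: sin θ₂ = (V₂/V₁)·sin θ₁ = (1.228/0.305)·sin 12.1° = 0.8440.
θ₂ = sin⁻¹(0.8440) = 57.56° (from vertical).

58°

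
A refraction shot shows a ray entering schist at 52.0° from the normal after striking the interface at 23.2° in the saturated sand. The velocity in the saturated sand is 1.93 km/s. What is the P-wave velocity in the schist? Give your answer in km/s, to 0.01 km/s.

3.86 km/s

sin 23.2° = 0.3939; sin 52.0° = 0.7880.
V₂ = V₁·(sin θ₂/sin θ₁) = 1.93·(0.7880/0.3939) = 3.86 km/s.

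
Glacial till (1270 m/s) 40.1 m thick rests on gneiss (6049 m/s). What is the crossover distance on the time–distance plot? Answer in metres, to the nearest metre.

θ_c = arcsin(1270/6049) = 12.12°, so cos θ_c = 0.9777 and tᵢ = 2h cos θ_c/V₁ = 0.0617 s.
At crossover x/V₁ = x/V₂ + tᵢ ⇒ x = tᵢ/(1/V₁ − 1/V₂) = 0.06174/(7.8740e-04 − 1.6532e-04) = 99.25 m.

99 m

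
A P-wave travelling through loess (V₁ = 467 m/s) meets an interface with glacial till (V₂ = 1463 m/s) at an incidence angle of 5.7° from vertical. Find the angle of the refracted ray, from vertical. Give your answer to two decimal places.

sin θ₁/V₁ = sin θ₂/V₂ ⇒ sin θ₂ = 1463·sin 5.7°/467 = 1463·0.0993/467 = 0.3111.
θ₂ = arcsin 0.3111 = 18.13° from the normal.

18.13°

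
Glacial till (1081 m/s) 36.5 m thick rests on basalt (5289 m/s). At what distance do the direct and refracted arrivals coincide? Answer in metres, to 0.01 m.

89.82 m

x_cross = 2h·√((V₂+V₁)/(V₂−V₁)).
(V₂+V₁)/(V₂−V₁) = (5289+1081)/(5289−1081) = 1.5138; √ = 1.2304.
x_cross = 2·36.5·1.2304 = 89.82 m.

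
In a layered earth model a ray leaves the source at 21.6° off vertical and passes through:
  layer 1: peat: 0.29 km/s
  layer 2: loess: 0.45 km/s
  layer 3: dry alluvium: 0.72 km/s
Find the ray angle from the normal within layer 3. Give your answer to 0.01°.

66.06°

Ray parameter p = sin 21.6° / 0.29 = 1.2694e+00 s/km.
sin θ_3 = p·V_3 = 1.2694e+00 × 0.72 = 0.9140.
θ_3 = arcsin 0.9140 = 66.06°.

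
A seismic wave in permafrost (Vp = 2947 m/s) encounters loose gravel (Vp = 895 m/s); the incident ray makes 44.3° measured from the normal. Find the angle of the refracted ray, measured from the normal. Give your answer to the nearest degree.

12°

sin θ₁/V₁ = sin θ₂/V₂ ⇒ sin θ₂ = 895·sin 44.3°/2947 = 895·0.6984/2947 = 0.2121.
θ₂ = arcsin 0.2121 = 12.25° from the normal.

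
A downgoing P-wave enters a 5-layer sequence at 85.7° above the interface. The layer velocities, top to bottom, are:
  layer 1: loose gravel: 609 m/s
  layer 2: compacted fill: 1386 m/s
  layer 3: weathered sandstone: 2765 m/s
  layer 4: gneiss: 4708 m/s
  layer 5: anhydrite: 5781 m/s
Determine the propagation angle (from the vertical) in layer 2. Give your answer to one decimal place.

From the normal: θ₁ = 90° − 85.7° = 4.3°.
Snell's law across each interface conserves sin θ / V, so sin θ_2 = V_2·sin θ₁/V₁.
sin θ_2 = 1386 × sin 4.3° / 609 = 0.1706.
θ_2 = arcsin 0.1706 = 9.83°.

9.8°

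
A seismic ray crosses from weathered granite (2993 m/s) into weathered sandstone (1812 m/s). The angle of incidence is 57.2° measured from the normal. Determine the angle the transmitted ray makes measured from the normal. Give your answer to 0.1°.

sin θ₁/V₁ = sin θ₂/V₂ ⇒ sin θ₂ = 1812·sin 57.2°/2993 = 1812·0.8406/2993 = 0.5089.
θ₂ = arcsin 0.5089 = 30.59° from the normal.

30.6°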